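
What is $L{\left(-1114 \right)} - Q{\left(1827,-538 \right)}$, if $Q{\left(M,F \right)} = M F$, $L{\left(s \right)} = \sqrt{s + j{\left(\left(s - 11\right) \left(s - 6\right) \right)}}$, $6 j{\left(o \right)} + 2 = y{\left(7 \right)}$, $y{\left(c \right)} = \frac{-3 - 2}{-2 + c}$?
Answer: $982926 + \frac{i \sqrt{4458}}{2} \approx 9.8293 \cdot 10^{5} + 33.384 i$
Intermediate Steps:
$y{\left(c \right)} = - \frac{5}{-2 + c}$
$j{\left(o \right)} = - \frac{1}{2}$ ($j{\left(o \right)} = - \frac{1}{3} + \frac{\left(-5\right) \frac{1}{-2 + 7}}{6} = - \frac{1}{3} + \frac{\left(-5\right) \frac{1}{5}}{6} = - \frac{1}{3} + \frac{1}{6} \left(-1\right) = - \frac{1}{3} - \frac{1}{6} = - \frac{1}{2}$)
$L{\left(s \right)} = \sqrt{- \frac{1}{2} + s}$ ($L{\left(s \right)} = \sqrt{s - \frac{1}{2}} = \sqrt{- \frac{1}{2} + s}$)
$Q{\left(M,F \right)} = F M$
$L{\left(-1114 \right)} - Q{\left(1827,-538 \right)} = \frac{\sqrt{-2 + 4 \left(-1114\right)}}{2} - \left(-538\right) 1827 = \frac{\sqrt{-2 - 4456}}{2} - -982926 = \frac{\sqrt{-4458}}{2} + 982926 = \frac{i \sqrt{4458}}{2} + 982926 = 982926 + \frac{i \sqrt{4458}}{2}$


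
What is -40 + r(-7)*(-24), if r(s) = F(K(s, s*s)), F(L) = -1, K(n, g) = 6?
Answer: -16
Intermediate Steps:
r(s) = -1
-40 + r(-7)*(-24) = -40 - 1*(-24) = -40 + 24 = -16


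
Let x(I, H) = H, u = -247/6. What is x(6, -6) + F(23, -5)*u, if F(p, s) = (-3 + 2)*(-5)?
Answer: -1271/6 ≈ -211.83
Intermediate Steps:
u = -247/6 (u = -247*1/6 = -247/6 ≈ -41.167)
F(p, s) = 5 (F(p, s) = -1*(-5) = 5)
x(6, -6) + F(23, -5)*u = -6 + 5*(-247/6) = -6 - 1235/6 = -1271/6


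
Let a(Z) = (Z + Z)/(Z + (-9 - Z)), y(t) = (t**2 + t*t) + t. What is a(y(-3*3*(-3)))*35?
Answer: -11550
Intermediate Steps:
y(t) = t + 2*t**2 (y(t) = (t**2 + t**2) + t = 2*t**2 + t = t + 2*t**2)
a(Z) = -2*Z/9 (a(Z) = (2*Z)/(-9) = (2*Z)*(-1/9) = -2*Z/9)
a(y(-3*3*(-3)))*35 = -2*-3*3*(-3)*(1 + 2*(-3*3*(-3)))/9*35 = -2*(-9*(-3))*(1 + 2*(-9*(-3)))/9*35 = -6*(1 + 2*27)*35 = -6*(1 + 54)*35 = -6*55*35 = -2/9*1485*35 = -330*35 = -11550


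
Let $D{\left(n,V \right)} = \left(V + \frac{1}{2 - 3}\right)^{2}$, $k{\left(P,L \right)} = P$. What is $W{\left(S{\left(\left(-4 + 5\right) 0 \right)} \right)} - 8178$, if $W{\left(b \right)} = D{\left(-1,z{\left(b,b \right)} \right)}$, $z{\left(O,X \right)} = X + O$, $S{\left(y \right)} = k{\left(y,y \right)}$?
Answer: $-8177$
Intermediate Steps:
$S{\left(y \right)} = y$
$z{\left(O,X \right)} = O + X$
$D{\left(n,V \right)} = \left(-1 + V\right)^{2}$ ($D{\left(n,V \right)} = \left(V + \frac{1}{-1}\right)^{2} = \left(V - 1\right)^{2} = \left(-1 + V\right)^{2}$)
$W{\left(b \right)} = \left(-1 + 2 b\right)^{2}$ ($W{\left(b \right)} = \left(-1 + \left(b + b\right)\right)^{2} = \left(-1 + 2 b\right)^{2}$)
$W{\left(S{\left(\left(-4 + 5\right) 0 \right)} \right)} - 8178 = \left(-1 + 2 \left(-4 + 5\right) 0\right)^{2} - 8178 = \left(-1 + 2 \cdot 1 \cdot 0\right)^{2} - 8178 = \left(-1 + 2 \cdot 0\right)^{2} - 8178 = \left(-1 + 0\right)^{2} - 8178 = \left(-1\right)^{2} - 8178 = 1 - 8178 = -8177$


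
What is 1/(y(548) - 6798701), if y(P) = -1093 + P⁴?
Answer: 1/90175692622 ≈ 1.1089e-11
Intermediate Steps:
1/(y(548) - 6798701) = 1/((-1093 + 548⁴) - 6798701) = 1/((-1093 + 90182492416) - 6798701) = 1/(90182491323 - 6798701) = 1/90175692622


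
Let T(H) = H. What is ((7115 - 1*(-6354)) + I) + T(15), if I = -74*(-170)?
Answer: 26064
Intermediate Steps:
I = 12580
((7115 - 1*(-6354)) + I) + T(15) = ((7115 - 1*(-6354)) + 12580) + 15 = ((7115 + 6354) + 12580) + 15 = (13469 + 12580) + 15 = 26049 + 15 = 26064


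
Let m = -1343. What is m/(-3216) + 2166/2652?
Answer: 877291/710736 ≈ 1.2343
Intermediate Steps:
m/(-3216) + 2166/2652 = -1343/(-3216) + 2166/2652 = -1343*(-1/3216) + 2166*(1/2652) = 1343/3216 + 361/442 = 877291/710736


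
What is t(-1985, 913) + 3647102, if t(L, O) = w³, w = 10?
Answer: 3648102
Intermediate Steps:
t(L, O) = 1000 (t(L, O) = 10³ = 1000)
t(-1985, 913) + 3647102 = 1000 + 3647102 = 3648102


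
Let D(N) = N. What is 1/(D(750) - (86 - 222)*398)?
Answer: 1/54878 ≈ 1.8222e-5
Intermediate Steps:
1/(D(750) - (86 - 222)*398) = 1/(750 - (86 - 222)*398) = 1/(750 - (-136)*398) = 1/(750 - 1*(-54128)) = 1/(750 + 54128) = 1/54878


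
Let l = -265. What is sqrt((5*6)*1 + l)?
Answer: I*sqrt(235) ≈ 15.33*I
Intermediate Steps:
sqrt((5*6)*1 + l) = sqrt((5*6)*1 - 265) = sqrt(30*1 - 265) = sqrt(30 - 265) = sqrt(-235) = I*sqrt(235)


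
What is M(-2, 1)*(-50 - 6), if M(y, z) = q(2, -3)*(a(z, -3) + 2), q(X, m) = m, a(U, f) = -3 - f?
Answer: 336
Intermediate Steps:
M(y, z) = -6 (M(y, z) = -3*((-3 - 1*(-3)) + 2) = -3*((-3 + 3) + 2) = -3*(0 + 2) = -3*2 = -6)
M(-2, 1)*(-50 - 6) = -6*(-50 - 6) = -6*(-56) = 336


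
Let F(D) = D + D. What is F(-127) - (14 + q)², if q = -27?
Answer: -423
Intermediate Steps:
F(D) = 2*D
F(-127) - (14 + q)² = 2*(-127) - (14 - 27)² = -254 - 1*(-13)² = -254 - 1*169 = -254 - 169 = -423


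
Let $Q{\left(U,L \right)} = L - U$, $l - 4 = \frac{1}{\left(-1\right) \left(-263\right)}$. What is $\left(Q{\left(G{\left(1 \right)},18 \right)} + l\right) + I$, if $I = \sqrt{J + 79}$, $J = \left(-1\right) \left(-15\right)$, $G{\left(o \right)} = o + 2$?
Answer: $\frac{4998}{263} + \sqrt{94} \approx 28.699$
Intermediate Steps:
$G{\left(o \right)} = 2 + o$
$J = 15$
$l = \frac{1053}{263}$ ($l = 4 + \frac{1}{\left(-1\right) \left(-263\right)} = 4 + \frac{1}{263} = \frac{1053}{263} \approx 4.0038$)
$I = \sqrt{94}$ ($I = \sqrt{15 + 79} = \sqrt{94} \approx 9.6954$)
$\left(Q{\left(G{\left(1 \right)},18 \right)} + l\right) + I = \left(\left(18 - \left(2 + 1\right)\right) + \frac{1053}{263}\right) + \sqrt{94} = \left(\left(18 - 3\right) + \frac{1053}{263}\right) + \sqrt{94} = \left(15 + \frac{1053}{263}\right) + \sqrt{94} = \frac{4998}{263} + \sqrt{94}$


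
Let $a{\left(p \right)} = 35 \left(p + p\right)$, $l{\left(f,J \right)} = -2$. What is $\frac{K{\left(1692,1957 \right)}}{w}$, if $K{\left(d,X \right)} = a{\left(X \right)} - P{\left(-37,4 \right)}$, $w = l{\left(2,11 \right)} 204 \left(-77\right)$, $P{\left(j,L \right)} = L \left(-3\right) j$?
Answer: $\frac{68273}{15708} \approx 4.3464$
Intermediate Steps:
$P{\left(j,L \right)} = - 3 L j$
$a{\left(p \right)} = 70 p$ ($a{\left(p \right)} = 35 \cdot 2 p = 70 p$)
$w = 31416$ ($w = \left(-2\right) 204 \left(-77\right) = \left(-408\right) \left(-77\right) = 31416$)
$K{\left(d,X \right)} = -444 + 70 X$ ($K{\left(d,X \right)} = 70 X - \left(-3\right) 4 \left(-37\right) = 70 X - 444 = -444 + 70 X$)
$\frac{K{\left(1692,1957 \right)}}{w} = \frac{-444 + 70 \cdot 1957}{31416} = \left(-444 + 136990\right) \frac{1}{31416} = 136546 \cdot \frac{1}{31416} = \frac{68273}{15708}$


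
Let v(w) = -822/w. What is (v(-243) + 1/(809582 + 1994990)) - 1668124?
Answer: -378947514444359/227170332 ≈ -1.6681e+6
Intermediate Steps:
(v(-243) + 1/(809582 + 1994990)) - 1668124 = (-822/(-243) + 1/(809582 + 1994990)) - 1668124 = (-822*(-1/243) + 1/2804572) - 1668124 = (274/81 + 1/2804572) - 1668124 = 768452809/227170332 - 1668124 = -378947514444359/227170332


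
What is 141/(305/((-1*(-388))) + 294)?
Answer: 54708/114377 ≈ 0.47831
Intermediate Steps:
141/(305/((-1*(-388))) + 294) = 141/(305/388 + 294) = 141/(114377/388) = (388/114377)*141 = 54708/114377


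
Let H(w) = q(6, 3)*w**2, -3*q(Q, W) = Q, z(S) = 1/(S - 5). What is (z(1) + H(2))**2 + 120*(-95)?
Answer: -181311/16 ≈ -11332.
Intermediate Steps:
z(S) = 1/(-5 + S)
q(Q, W) = -Q/3
H(w) = -2*w**2 (H(w) = (-1/3*6)*w**2 = -2*w**2)
(z(1) + H(2))**2 + 120*(-95) = (1/(-5 + 1) - 2*2**2)**2 + 120*(-95) = (1/(-4) - 2*4)**2 - 11400 = (-1/4 - 8)**2 - 11400 = (-33/4)**2 - 11400 = 1089/16 - 11400 = -181311/16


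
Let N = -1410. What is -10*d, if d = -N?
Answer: -14100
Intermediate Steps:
d = 1410 (d = -1*(-1410) = 1410)
-10*d = -10*1410 = -14100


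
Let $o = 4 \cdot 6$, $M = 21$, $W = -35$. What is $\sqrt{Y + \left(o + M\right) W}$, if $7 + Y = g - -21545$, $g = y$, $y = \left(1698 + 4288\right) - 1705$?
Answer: $2 \sqrt{6061} \approx 155.7$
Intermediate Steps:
$y = 4281$ ($y = 5986 - 1705 = 4281$)
$g = 4281$
$o = 24$
$Y = 25819$ ($Y = -7 + \left(4281 - -21545\right) = -7 + \left(4281 + 21545\right) = -7 + 25826 = 25819$)
$\sqrt{Y + \left(o + M\right) W} = \sqrt{25819 + \left(24 + 21\right) \left(-35\right)} = \sqrt{25819 + 45 \left(-35\right)} = \sqrt{25819 - 1575} = \sqrt{24244} = 2 \sqrt{6061}$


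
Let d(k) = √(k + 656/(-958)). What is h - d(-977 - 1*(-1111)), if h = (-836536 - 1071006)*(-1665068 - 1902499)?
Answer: 6805283890314 - √30587982/479 ≈ 6.8053e+12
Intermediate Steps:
d(k) = √(-328/479 + k) (d(k) = √(k + 656*(-1/958)) = √(k - 328/479) = √(-328/479 + k))
h = 6805283890314 (h = -1907542*(-3567567) = 6805283890314)
h - d(-977 - 1*(-1111)) = 6805283890314 - √(-157112 + 229441*(-977 - 1*(-1111)))/479 = 6805283890314 - √(-157112 + 229441*(-977 + 1111))/479 = 6805283890314 - √(-157112 + 229441*134)/479 = 6805283890314 - √(-157112 + 30745094)/479 = 6805283890314 - √30587982/479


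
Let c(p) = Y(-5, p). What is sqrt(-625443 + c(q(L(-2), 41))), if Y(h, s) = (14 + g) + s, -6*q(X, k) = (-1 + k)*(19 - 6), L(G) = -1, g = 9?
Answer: 2*I*sqrt(1407390)/3 ≈ 790.89*I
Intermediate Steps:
q(X, k) = 13/6 - 13*k/6 (q(X, k) = -(-1 + k)*(19 - 6)/6 = -(-1 + k)*13/6 = -(-13 + 13*k)/6 = 13/6 - 13*k/6)
Y(h, s) = 23 + s (Y(h, s) = (14 + 9) + s = 23 + s)
c(p) = 23 + p
sqrt(-625443 + c(q(L(-2), 41))) = sqrt(-625443 + (23 + (13/6 - 13/6*41))) = sqrt(-625443 + (23 + (13/6 - 533/6))) = sqrt(-625443 + (23 - 260/3)) = sqrt(-625443 - 191/3) = sqrt(-1876520/3) = 2*I*sqrt(1407390)/3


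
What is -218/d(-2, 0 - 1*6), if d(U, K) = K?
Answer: 109/3 ≈ 36.333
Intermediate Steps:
-218/d(-2, 0 - 1*6) = -218/(0 - 1*6) = -218/(0 - 6) = -218/(-6) = -⅙*(-218) = 109/3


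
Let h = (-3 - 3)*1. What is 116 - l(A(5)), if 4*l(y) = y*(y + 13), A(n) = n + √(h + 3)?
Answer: 377/4 - 23*I*√3/4 ≈ 94.25 - 9.9593*I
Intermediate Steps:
h = -6 (h = -6*1 = -6)
A(n) = n + I*√3 (A(n) = n + √(-6 + 3) = n + √(-3) = n + I*√3)
l(y) = y*(13 + y)/4 (l(y) = (y*(y + 13))/4 = (y*(13 + y))/4 = y*(13 + y)/4)
116 - l(A(5)) = 116 - (5 + I*√3)*(13 + (5 + I*√3))/4 = 116 - (5 + I*√3)*(18 + I*√3)/4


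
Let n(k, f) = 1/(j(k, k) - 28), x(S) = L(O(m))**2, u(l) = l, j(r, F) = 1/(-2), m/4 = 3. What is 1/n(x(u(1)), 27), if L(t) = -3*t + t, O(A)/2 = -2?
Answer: -57/2 ≈ -28.500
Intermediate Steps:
m = 12 (m = 4*3 = 12)
j(r, F) = -1/2
O(A) = -4 (O(A) = 2*(-2) = -4)
L(t) = -2*t
x(S) = 64 (x(S) = (-2*(-4))**2 = 8**2 = 64)
n(k, f) = -2/57 (n(k, f) = 1/(-1/2 - 28) = 1/(-57/2) = -2/57)
1/n(x(u(1)), 27) = 1/(-2/57) = -57/2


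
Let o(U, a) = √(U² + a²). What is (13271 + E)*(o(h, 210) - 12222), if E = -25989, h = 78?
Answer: 155439396 - 76308*√1394 ≈ 1.5259e+8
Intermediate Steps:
(13271 + E)*(o(h, 210) - 12222) = (13271 - 25989)*(√(78² + 210²) - 12222) = -12718*(√(6084 + 44100) - 12222) = -12718*(√50184 - 12222) = -12718*(6*√1394 - 12222) = -12718*(-12222 + 6*√1394) = 155439396 - 76308*√1394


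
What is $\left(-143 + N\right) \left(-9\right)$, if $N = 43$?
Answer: $900$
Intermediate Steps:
$\left(-143 + N\right) \left(-9\right) = \left(-143 + 43\right) \left(-9\right) = \left(-100\right) \left(-9\right) = 900$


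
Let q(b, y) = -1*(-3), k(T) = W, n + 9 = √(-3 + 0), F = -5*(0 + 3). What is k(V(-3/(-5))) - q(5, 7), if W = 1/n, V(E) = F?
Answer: -87/28 - I*√3/84 ≈ -3.1071 - 0.02062*I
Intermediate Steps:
F = -15 (F = -5*3 = -15)
n = -9 + I*√3 (n = -9 + √(-3 + 0) = -9 + √(-3) = -9 + I*√3 ≈ -9.0 + 1.732*I)
V(E) = -15
W = 1/(-9 + I*√3) ≈ -0.10714 - 0.02062*I
k(T) = -3/28 - I*√3/84
q(b, y) = 3
k(V(-3/(-5))) - q(5, 7) = (-3/28 - I*√3/84) - 1*3 = (-3/28 - I*√3/84) - 3 = -87/28 - I*√3/84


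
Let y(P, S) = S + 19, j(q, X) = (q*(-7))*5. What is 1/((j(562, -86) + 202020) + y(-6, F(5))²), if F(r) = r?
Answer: 1/182926 ≈ 5.4667e-6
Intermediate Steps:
j(q, X) = -35*q (j(q, X) = -7*q*5 = -35*q)
y(P, S) = 19 + S
1/((j(562, -86) + 202020) + y(-6, F(5))²) = 1/((-35*562 + 202020) + (19 + 5)²) = 1/((-19670 + 202020) + 24²) = 1/(182350 + 576) = 1/182926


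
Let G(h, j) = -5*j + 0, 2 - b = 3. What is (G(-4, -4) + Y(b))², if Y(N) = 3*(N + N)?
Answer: 196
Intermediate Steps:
b = -1 (b = 2 - 1*3 = 2 - 3 = -1)
G(h, j) = -5*j
Y(N) = 6*N (Y(N) = 3*(2*N) = 6*N)
(G(-4, -4) + Y(b))² = (-5*(-4) + 6*(-1))² = (20 - 6)² = 14² = 196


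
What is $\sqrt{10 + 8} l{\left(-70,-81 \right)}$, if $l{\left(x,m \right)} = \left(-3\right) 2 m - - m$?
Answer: $1215 \sqrt{2} \approx 1718.3$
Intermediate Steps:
$l{\left(x,m \right)} = - 5 m$ ($l{\left(x,m \right)} = - 6 m + m = - 5 m$)
$\sqrt{10 + 8} l{\left(-70,-81 \right)} = \sqrt{10 + 8} \left(\left(-5\right) \left(-81\right)\right) = \sqrt{18} \cdot 405 = 3 \sqrt{2} \cdot 405 = 1215 \sqrt{2}$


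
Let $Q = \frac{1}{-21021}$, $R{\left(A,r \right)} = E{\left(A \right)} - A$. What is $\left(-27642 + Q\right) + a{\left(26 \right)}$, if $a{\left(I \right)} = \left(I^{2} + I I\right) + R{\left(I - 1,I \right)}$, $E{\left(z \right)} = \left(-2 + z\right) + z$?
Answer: $- \frac{552158608}{21021} \approx -26267.0$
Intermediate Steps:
$E{\left(z \right)} = -2 + 2 z$
$R{\left(A,r \right)} = -2 + A$ ($R{\left(A,r \right)} = \left(-2 + 2 A\right) - A = -2 + A$)
$a{\left(I \right)} = -3 + I + 2 I^{2}$ ($a{\left(I \right)} = \left(I^{2} + I I\right) + \left(-2 + \left(I - 1\right)\right) = \left(I^{2} + I^{2}\right) + \left(-2 + \left(-1 + I\right)\right) = 2 I^{2} + \left(-3 + I\right) = -3 + I + 2 I^{2}$)
$Q = - \frac{1}{21021} \approx -4.7571 \cdot 10^{-5}$
$\left(-27642 + Q\right) + a{\left(26 \right)} = \left(-27642 - \frac{1}{21021}\right) + \left(-3 + 26 + 2 \cdot 26^{2}\right) = - \frac{581062483}{21021} + \left(-3 + 26 + 2 \cdot 676\right) = - \frac{581062483}{21021} + \left(-3 + 26 + 1352\right) = - \frac{581062483}{21021} + 1375 = - \frac{552158608}{21021}$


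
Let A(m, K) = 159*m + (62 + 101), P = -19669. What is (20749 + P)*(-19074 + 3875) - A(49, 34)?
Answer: -16422874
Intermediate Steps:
A(m, K) = 163 + 159*m (A(m, K) = 159*m + 163 = 163 + 159*m)
(20749 + P)*(-19074 + 3875) - A(49, 34) = (20749 - 19669)*(-19074 + 3875) - (163 + 159*49) = 1080*(-15199) - (163 + 7791) = -16414920 - 1*7954 = -16414920 - 7954 = -16422874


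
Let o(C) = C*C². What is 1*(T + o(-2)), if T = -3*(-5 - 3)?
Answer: 16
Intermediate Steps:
T = 24 (T = -3*(-8) = 24)
o(C) = C³
1*(T + o(-2)) = 1*(24 + (-2)³) = 1*(24 - 8) = 1*16 = 16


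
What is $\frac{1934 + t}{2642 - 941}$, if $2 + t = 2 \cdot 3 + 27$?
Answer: $\frac{655}{567} \approx 1.1552$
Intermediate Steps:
$t = 31$ ($t = -2 + \left(2 \cdot 3 + 27\right) = -2 + \left(6 + 27\right) = -2 + 33 = 31$)
$\frac{1934 + t}{2642 - 941} = \frac{1934 + 31}{2642 - 941} = \frac{1965}{1701} = 1965 \cdot \frac{1}{1701} = \frac{655}{567}$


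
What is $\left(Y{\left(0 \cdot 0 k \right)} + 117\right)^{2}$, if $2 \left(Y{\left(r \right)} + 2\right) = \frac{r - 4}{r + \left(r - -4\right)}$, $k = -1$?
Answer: $\frac{52441}{4} \approx 13110.0$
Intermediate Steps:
$Y{\left(r \right)} = -2 + \frac{-4 + r}{2 \left(4 + 2 r\right)}$ ($Y{\left(r \right)} = -2 + \frac{\left(r - 4\right) \frac{1}{r + \left(r - -4\right)}}{2} = -2 + \frac{\left(-4 + r\right) \frac{1}{r + \left(r + 4\right)}}{2} = -2 + \frac{\left(-4 + r\right) \frac{1}{r + \left(4 + r\right)}}{2} = -2 + \frac{\left(-4 + r\right) \frac{1}{4 + 2 r}}{2} = -2 + \frac{\frac{1}{4 + 2 r} \left(-4 + r\right)}{2} = -2 + \frac{-4 + r}{2 \left(4 + 2 r\right)}$)
$\left(Y{\left(0 \cdot 0 k \right)} + 117\right)^{2} = \left(\frac{-20 - 7 \cdot 0 \cdot 0 \left(-1\right)}{4 \left(2 + 0 \cdot 0 \left(-1\right)\right)} + 117\right)^{2} = \left(\frac{-20 - 7 \cdot 0 \left(-1\right)}{4 \left(2 + 0 \left(-1\right)\right)} + 117\right)^{2} = \left(\frac{-20 - 0}{4 \left(2 + 0\right)} + 117\right)^{2} = \left(\frac{-20 + 0}{4 \cdot 2} + 117\right)^{2} = \left(\frac{1}{4} \cdot \frac{1}{2} \left(-20\right) + 117\right)^{2} = \left(- \frac{5}{2} + 117\right)^{2} = \left(\frac{229}{2}\right)^{2} = \frac{52441}{4}$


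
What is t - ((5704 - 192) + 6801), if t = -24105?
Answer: -36418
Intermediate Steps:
t - ((5704 - 192) + 6801) = -24105 - ((5704 - 192) + 6801) = -24105 - (5512 + 6801) = -24105 - 1*12313 = -24105 - 12313 = -36418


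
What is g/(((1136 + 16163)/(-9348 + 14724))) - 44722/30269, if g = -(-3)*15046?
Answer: 7344359041994/523623431 ≈ 14026.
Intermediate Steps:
g = 45138 (g = -1*(-45138) = 45138)
g/(((1136 + 16163)/(-9348 + 14724))) - 44722/30269 = 45138/(((1136 + 16163)/(-9348 + 14724))) - 44722/30269 = 45138/((17299/5376)) - 44722*1/30269 = 45138/((17299*(1/5376))) - 44722/30269 = 45138/(17299/5376) - 44722/30269 = 45138*(5376/17299) - 44722/30269 = 242661888/17299 - 44722/30269 = 7344359041994/523623431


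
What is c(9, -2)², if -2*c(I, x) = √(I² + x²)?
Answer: 85/4 ≈ 21.250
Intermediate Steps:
c(I, x) = -√(I² + x²)/2
c(9, -2)² = (-√(9² + (-2)²)/2)² = (-√(81 + 4)/2)² = (-√85/2)² = 85/4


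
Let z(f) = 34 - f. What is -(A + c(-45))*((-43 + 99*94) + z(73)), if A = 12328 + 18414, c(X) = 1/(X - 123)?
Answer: -5954847215/21 ≈ -2.8356e+8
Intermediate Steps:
c(X) = 1/(-123 + X)
A = 30742
-(A + c(-45))*((-43 + 99*94) + z(73)) = -(30742 + 1/(-123 - 45))*((-43 + 99*94) + (34 - 1*73)) = -(30742 + 1/(-168))*((-43 + 9306) + (34 - 73)) = -(30742 - 1/168)*(9263 - 39) = -5164655*9224/168 = -1*5954847215/21 = -5954847215/21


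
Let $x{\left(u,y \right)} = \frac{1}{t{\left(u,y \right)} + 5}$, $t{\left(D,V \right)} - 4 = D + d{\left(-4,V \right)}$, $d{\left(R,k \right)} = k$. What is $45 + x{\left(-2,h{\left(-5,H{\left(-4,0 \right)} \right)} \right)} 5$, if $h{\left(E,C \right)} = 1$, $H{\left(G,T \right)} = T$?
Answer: $\frac{365}{8} \approx 45.625$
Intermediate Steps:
$t{\left(D,V \right)} = 4 + D + V$ ($t{\left(D,V \right)} = 4 + \left(D + V\right) = 4 + D + V$)
$x{\left(u,y \right)} = \frac{1}{9 + u + y}$ ($x{\left(u,y \right)} = \frac{1}{\left(4 + u + y\right) + 5} = \frac{1}{9 + u + y}$)
$45 + x{\left(-2,h{\left(-5,H{\left(-4,0 \right)} \right)} \right)} 5 = 45 + \frac{1}{9 - 2 + 1} \cdot 5 = 45 + \frac{1}{8} \cdot 5 = 45 + \frac{5}{8} = \frac{365}{8}$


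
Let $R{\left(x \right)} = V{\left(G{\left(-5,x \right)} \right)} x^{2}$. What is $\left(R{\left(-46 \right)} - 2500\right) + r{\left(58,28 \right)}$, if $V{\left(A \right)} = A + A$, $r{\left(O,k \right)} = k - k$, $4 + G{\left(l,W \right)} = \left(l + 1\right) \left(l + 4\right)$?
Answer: $-2500$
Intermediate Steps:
$G{\left(l,W \right)} = -4 + \left(1 + l\right) \left(4 + l\right)$ ($G{\left(l,W \right)} = -4 + \left(l + 1\right) \left(l + 4\right) = -4 + \left(1 + l\right) \left(4 + l\right)$)
$r{\left(O,k \right)} = 0$
$V{\left(A \right)} = 2 A$
$R{\left(x \right)} = 0$ ($R{\left(x \right)} = 2 \left(- 5 \left(5 - 5\right)\right) x^{2} = 2 \left(\left(-5\right) 0\right) x^{2} = 2 \cdot 0 x^{2} = 0 x^{2} = 0$)
$\left(R{\left(-46 \right)} - 2500\right) + r{\left(58,28 \right)} = \left(0 - 2500\right) + 0 = -2500 + 0 = -2500$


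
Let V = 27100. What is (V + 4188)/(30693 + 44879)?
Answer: 7822/18893 ≈ 0.41402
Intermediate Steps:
(V + 4188)/(30693 + 44879) = (27100 + 4188)/(30693 + 44879) = 31288/75572 = 31288*(1/75572) = 7822/18893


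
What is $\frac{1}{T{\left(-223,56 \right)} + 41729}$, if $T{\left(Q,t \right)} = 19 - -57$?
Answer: $\frac{1}{41805} \approx 2.3921 \cdot 10^{-5}$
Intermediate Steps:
$T{\left(Q,t \right)} = 76$ ($T{\left(Q,t \right)} = 19 + 57 = 76$)
$\frac{1}{T{\left(-223,56 \right)} + 41729} = \frac{1}{76 + 41729} = \frac{1}{41805}$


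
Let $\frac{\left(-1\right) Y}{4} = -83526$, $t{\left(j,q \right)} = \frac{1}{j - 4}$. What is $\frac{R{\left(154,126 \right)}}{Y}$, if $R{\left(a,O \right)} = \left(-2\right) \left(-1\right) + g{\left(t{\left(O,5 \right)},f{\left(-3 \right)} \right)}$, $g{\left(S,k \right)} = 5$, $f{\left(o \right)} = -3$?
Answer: $\frac{7}{334104} \approx 2.0952 \cdot 10^{-5}$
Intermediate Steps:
$t{\left(j,q \right)} = \frac{1}{-4 + j}$
$R{\left(a,O \right)} = 7$ ($R{\left(a,O \right)} = \left(-2\right) \left(-1\right) + 5 = 2 + 5 = 7$)
$Y = 334104$ ($Y = \left(-4\right) \left(-83526\right) = 334104$)
$\frac{R{\left(154,126 \right)}}{Y} = \frac{7}{334104}$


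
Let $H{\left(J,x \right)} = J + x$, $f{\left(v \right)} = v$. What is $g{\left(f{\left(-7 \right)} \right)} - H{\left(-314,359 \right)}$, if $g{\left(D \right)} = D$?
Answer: $-52$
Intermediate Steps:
$g{\left(f{\left(-7 \right)} \right)} - H{\left(-314,359 \right)} = -7 - \left(-314 + 359\right) = -7 - 45 = -52$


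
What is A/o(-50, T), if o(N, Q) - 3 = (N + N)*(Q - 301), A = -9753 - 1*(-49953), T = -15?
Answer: 40200/31603 ≈ 1.2720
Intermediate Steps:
A = 40200 (A = -9753 + 49953 = 40200)
o(N, Q) = 3 + 2*N*(-301 + Q) (o(N, Q) = 3 + (N + N)*(Q - 301) = 3 + (2*N)*(-301 + Q) = 3 + 2*N*(-301 + Q))
A/o(-50, T) = 40200/(3 - 602*(-50) + 2*(-50)*(-15)) = 40200/(3 + 30100 + 1500) = 40200/31603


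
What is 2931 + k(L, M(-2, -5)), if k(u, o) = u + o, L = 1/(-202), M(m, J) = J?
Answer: 591051/202 ≈ 2926.0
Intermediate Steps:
L = -1/202 ≈ -0.0049505
k(u, o) = o + u
2931 + k(L, M(-2, -5)) = 2931 + (-5 - 1/202) = 2931 - 1011/202 = 591051/202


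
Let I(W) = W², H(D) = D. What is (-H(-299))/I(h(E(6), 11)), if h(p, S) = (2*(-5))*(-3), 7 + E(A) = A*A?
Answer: 299/900 ≈ 0.33222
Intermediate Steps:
E(A) = -7 + A² (E(A) = -7 + A*A = -7 + A²)
h(p, S) = 30 (h(p, S) = -10*(-3) = 30)
(-H(-299))/I(h(E(6), 11)) = (-1*(-299))/(30²) = 299/900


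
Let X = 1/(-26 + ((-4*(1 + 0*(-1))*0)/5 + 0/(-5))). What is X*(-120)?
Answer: 60/13 ≈ 4.6154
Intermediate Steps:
X = -1/26 (X = 1/(-26 + ((-4*(1 + 0)*0)*(⅕) + 0*(-⅕))) = 1/(-26 + ((-4*1*0)*(⅕) + 0)) = 1/(-26 + (-4*0*(⅕) + 0)) = 1/(-26 + (0*(⅕) + 0)) = 1/(-26 + (0 + 0)) = 1/(-26 + 0) = 1/(-26) = -1/26 ≈ -0.038462)
X*(-120) = -1/26*(-120) = 60/13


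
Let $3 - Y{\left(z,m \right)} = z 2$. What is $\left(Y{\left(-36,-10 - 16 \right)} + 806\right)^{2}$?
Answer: $776161$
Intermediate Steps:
$Y{\left(z,m \right)} = 3 - 2 z$ ($Y{\left(z,m \right)} = 3 - z 2 = 3 - 2 z$)
$\left(Y{\left(-36,-10 - 16 \right)} + 806\right)^{2} = \left(\left(3 - -72\right) + 806\right)^{2} = \left(\left(3 + 72\right) + 806\right)^{2} = \left(75 + 806\right)^{2} = 881^{2} = 776161$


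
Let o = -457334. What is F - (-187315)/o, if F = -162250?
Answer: -74202628815/457334 ≈ -1.6225e+5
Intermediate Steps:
F - (-187315)/o = -162250 - (-187315)/(-457334) = -162250 - (-187315)*(-1)/457334 = -162250 - 1*187315/457334 = -162250 - 187315/457334 = -74202628815/457334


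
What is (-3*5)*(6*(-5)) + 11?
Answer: 461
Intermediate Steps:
(-3*5)*(6*(-5)) + 11 = -15*(-30) + 11 = 450 + 11 = 461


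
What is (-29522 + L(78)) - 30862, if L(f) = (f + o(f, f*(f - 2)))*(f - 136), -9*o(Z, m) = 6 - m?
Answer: -103072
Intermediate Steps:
o(Z, m) = -⅔ + m/9 (o(Z, m) = -(6 - m)/9 = -⅔ + m/9)
L(f) = (-136 + f)*(-⅔ + f + f*(-2 + f)/9) (L(f) = (f + (-⅔ + (f*(f - 2))/9))*(f - 136) = (f + (-⅔ + (f*(-2 + f))/9))*(-136 + f) = (f + (-⅔ + f*(-2 + f)/9))*(-136 + f) = (-⅔ + f + f*(-2 + f)/9)*(-136 + f) = (-136 + f)*(-⅔ + f + f*(-2 + f)/9))
(-29522 + L(78)) - 30862 = (-29522 + (272/3 - 958/9*78 - 43/3*78² + (⅑)*78³)) - 30862 = (-29522 + (272/3 - 24908/3 - 43/3*6084 + (⅑)*474552)) - 30862 = (-29522 + (272/3 - 24908/3 - 87204 + 52728)) - 30862 = (-29522 - 42688) - 30862 = -72210 - 30862 = -103072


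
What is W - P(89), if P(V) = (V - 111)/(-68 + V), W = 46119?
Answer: 968521/21 ≈ 46120.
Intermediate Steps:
P(V) = (-111 + V)/(-68 + V)
W - P(89) = 46119 - (-111 + 89)/(-68 + 89) = 46119 - (-22)/21 = 46119 - 1*(-22/21) = 46119 + 22/21 = 968521/21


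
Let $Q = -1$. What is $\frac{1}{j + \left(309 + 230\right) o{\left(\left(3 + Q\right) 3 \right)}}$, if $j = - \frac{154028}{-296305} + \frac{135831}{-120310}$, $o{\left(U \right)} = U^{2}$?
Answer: $\frac{1425938182}{27668035831697} \approx 5.1537 \cdot 10^{-5}$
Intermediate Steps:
$j = - \frac{868651831}{1425938182}$ ($j = \left(-154028\right) \left(- \frac{1}{296305}\right) + 135831 \left(- \frac{1}{120310}\right) = \frac{154028}{296305} - \frac{135831}{120310} = - \frac{868651831}{1425938182} \approx -0.60918$)
$\frac{1}{j + \left(309 + 230\right) o{\left(\left(3 + Q\right) 3 \right)}} = \frac{1}{- \frac{868651831}{1425938182} + \left(309 + 230\right) \left(\left(3 - 1\right) 3\right)^{2}} = \frac{1}{- \frac{868651831}{1425938182} + 539 \left(2 \cdot 3\right)^{2}} = \frac{1}{- \frac{868651831}{1425938182} + 539 \cdot 6^{2}} = \frac{1}{- \frac{868651831}{1425938182} + 539 \cdot 36} = \frac{1}{- \frac{868651831}{1425938182} + 19404} = \frac{1}{\frac{27668035831697}{1425938182}} = \frac{1425938182}{27668035831697}$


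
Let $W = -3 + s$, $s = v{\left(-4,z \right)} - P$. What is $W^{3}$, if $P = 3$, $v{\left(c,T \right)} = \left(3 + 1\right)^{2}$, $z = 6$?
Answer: $1000$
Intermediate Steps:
$v{\left(c,T \right)} = 16$ ($v{\left(c,T \right)} = 4^{2} = 16$)
$s = 13$ ($s = 16 - 3 = 13$)
$W = 10$ ($W = -3 + 13 = 10$)
$W^{3} = 10^{3} = 1000$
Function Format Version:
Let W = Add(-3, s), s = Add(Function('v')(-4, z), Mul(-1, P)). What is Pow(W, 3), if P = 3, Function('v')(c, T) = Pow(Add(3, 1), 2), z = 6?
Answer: 1000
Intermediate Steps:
Function('v')(c, T) = 16 (Function('v')(c, T) = Pow(4, 2) = 16)
s = 13 (s = Add(16, Mul(-1, 3)) = Add(16, -3) = 13)
W = 10 (W = Add(-3, 13) = 10)
Pow(W, 3) = Pow(10, 3) = 1000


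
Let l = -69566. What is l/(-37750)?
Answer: 34783/18875 ≈ 1.8428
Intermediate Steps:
l/(-37750) = -69566/(-37750) = -69566*(-1/37750) = 34783/18875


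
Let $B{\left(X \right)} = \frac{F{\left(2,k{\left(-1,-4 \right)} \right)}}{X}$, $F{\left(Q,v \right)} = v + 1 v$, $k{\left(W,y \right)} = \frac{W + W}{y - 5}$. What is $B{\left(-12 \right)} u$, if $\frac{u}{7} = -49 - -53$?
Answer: $- \frac{28}{27} \approx -1.037$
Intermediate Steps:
$k{\left(W,y \right)} = \frac{2 W}{-5 + y}$
$F{\left(Q,v \right)} = 2 v$ ($F{\left(Q,v \right)} = v + v = 2 v$)
$B{\left(X \right)} = \frac{4}{9 X}$ ($B{\left(X \right)} = \frac{2 \cdot 2 \left(-1\right) \frac{1}{-5 - 4}}{X} = \frac{2 \cdot 2 \left(-1\right) \frac{1}{-9}}{X} = \frac{2 \cdot 2 \left(-1\right) \left(- \frac{1}{9}\right)}{X} = \frac{2 \cdot \frac{2}{9}}{X} = \frac{4}{9 X}$)
$u = 28$ ($u = 7 \left(-49 - -53\right) = 7 \left(-49 + 53\right) = 7 \cdot 4 = 28$)
$B{\left(-12 \right)} u = \frac{4}{9 \left(-12\right)} 28 = \frac{4}{9} \left(- \frac{1}{12}\right) 28 = \left(- \frac{1}{27}\right) 28 = - \frac{28}{27}$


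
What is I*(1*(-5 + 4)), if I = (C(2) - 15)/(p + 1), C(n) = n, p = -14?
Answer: -1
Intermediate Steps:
I = 1 (I = (2 - 15)/(-14 + 1) = -13/(-13) = -13*(-1/13) = 1)
I*(1*(-5 + 4)) = 1*(1*(-5 + 4)) = 1*(1*(-1)) = 1*(-1) = -1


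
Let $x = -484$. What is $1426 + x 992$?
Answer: $-478702$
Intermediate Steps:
$1426 + x 992 = 1426 - 480128 = -478702$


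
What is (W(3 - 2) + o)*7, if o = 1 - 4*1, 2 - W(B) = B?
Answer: -14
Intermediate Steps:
W(B) = 2 - B
o = -3 (o = 1 - 4 = -3)
(W(3 - 2) + o)*7 = ((2 - (3 - 2)) - 3)*7 = ((2 - 1*1) - 3)*7 = ((2 - 1) - 3)*7 = (1 - 3)*7 = -2*7 = -14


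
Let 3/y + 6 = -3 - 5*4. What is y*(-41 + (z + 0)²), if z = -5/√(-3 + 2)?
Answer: 198/29 ≈ 6.8276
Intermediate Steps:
z = 5*I (z = -5*(-I) = -(-5)*I = 5*I ≈ 5.0*I)
y = -3/29 (y = 3/(-6 + (-3 - 5*4)) = 3/(-6 + (-3 - 20)) = 3/(-6 - 23) = 3/(-29) = 3*(-1/29) = -3/29 ≈ -0.10345)
y*(-41 + (z + 0)²) = -3*(-41 + (5*I + 0)²)/29 = -3*(-41 + (5*I)²)/29 = -3*(-41 - 25)/29 = -3/29*(-66) = 198/29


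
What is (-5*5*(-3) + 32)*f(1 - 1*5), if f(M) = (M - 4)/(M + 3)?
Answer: 856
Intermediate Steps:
f(M) = (-4 + M)/(3 + M)
(-5*5*(-3) + 32)*f(1 - 1*5) = (-5*5*(-3) + 32)*((-4 + (1 - 1*5))/(3 + (1 - 1*5))) = (-25*(-3) + 32)*((-4 + (1 - 5))/(3 + (1 - 5))) = (75 + 32)*((-4 - 4)/(3 - 4)) = 107*(-8/(-1)) = 107*(-1*(-8)) = 107*8 = 856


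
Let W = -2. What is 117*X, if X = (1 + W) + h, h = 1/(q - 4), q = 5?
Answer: 0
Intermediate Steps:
h = 1 (h = 1/(5 - 4) = 1/1 = 1)
X = 0 (X = (1 - 2) + 1 = -1 + 1 = 0)
117*X = 117*0 = 0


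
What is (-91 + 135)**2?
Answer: 1936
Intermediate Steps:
(-91 + 135)**2 = 44**2 = 1936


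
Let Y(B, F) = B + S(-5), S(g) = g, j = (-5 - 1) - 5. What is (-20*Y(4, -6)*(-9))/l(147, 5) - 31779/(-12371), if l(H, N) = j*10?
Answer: 572247/136081 ≈ 4.2052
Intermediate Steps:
j = -11 (j = -6 - 5 = -11)
Y(B, F) = -5 + B (Y(B, F) = B - 5 = -5 + B)
l(H, N) = -110 (l(H, N) = -11*10 = -110)
(-20*Y(4, -6)*(-9))/l(147, 5) - 31779/(-12371) = (-20*(-5 + 4)*(-9))/(-110) - 31779/(-12371) = (-20*(-1)*(-9))*(-1/110) - 31779*(-1/12371) = (20*(-9))*(-1/110) + 31779/12371 = -180*(-1/110) + 31779/12371 = 18/11 + 31779/12371 = 572247/136081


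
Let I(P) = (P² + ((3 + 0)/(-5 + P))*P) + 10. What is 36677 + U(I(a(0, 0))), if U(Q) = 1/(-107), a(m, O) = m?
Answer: 3924438/107 ≈ 36677.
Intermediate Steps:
I(P) = 10 + P² + 3*P/(-5 + P) (I(P) = (P² + (3/(-5 + P))*P) + 10 = (P² + 3*P/(-5 + P)) + 10 = 10 + P² + 3*P/(-5 + P))
U(Q) = -1/107
36677 + U(I(a(0, 0))) = 36677 - 1/107 = 3924438/107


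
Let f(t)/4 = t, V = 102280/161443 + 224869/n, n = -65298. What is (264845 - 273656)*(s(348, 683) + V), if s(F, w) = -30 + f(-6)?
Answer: 1758933225660171/3513968338 ≈ 5.0055e+5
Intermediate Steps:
V = -29624846527/10541905014 (V = 102280/161443 + 224869/(-65298) = 102280*(1/161443) + 224869*(-1/65298) = 102280/161443 - 224869/65298 = -29624846527/10541905014 ≈ -2.8102)
f(t) = 4*t
s(F, w) = -54 (s(F, w) = -30 + 4*(-6) = -30 - 24 = -54)
(264845 - 273656)*(s(348, 683) + V) = (264845 - 273656)*(-54 - 29624846527/10541905014) = -8811*(-598887717283/10541905014) = 1758933225660171/3513968338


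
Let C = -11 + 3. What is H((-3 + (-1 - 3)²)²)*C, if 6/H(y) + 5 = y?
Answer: -12/41 ≈ -0.29268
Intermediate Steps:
C = -8
H(y) = 6/(-5 + y)
H((-3 + (-1 - 3)²)²)*C = (6/(-5 + (-3 + (-1 - 3)²)²))*(-8) = (6/(-5 + (-3 + (-4)²)²))*(-8) = (6/(-5 + (-3 + 16)²))*(-8) = (6/(-5 + 13²))*(-8) = (6/(-5 + 169))*(-8) = (6/164)*(-8) = (6*(1/164))*(-8) = (3/82)*(-8) = -12/41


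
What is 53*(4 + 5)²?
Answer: 4293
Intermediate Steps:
53*(4 + 5)² = 53*9² = 53*81 = 4293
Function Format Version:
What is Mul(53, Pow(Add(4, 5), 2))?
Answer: 4293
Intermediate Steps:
Mul(53, Pow(Add(4, 5), 2)) = Mul(53, Pow(9, 2)) = Mul(53, 81) = 4293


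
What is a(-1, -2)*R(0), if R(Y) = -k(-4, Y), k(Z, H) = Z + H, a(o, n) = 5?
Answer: 20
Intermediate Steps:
k(Z, H) = H + Z
R(Y) = 4 - Y (R(Y) = -(Y - 4) = -(-4 + Y) = 4 - Y)
a(-1, -2)*R(0) = 5*(4 - 1*0) = 5*(4 + 0) = 5*4 = 20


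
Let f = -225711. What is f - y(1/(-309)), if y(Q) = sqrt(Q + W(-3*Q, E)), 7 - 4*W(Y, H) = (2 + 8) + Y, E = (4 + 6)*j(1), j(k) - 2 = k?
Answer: -225711 - I*sqrt(288606)/618 ≈ -2.2571e+5 - 0.86929*I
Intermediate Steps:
j(k) = 2 + k
E = 30 (E = (4 + 6)*(2 + 1) = 10*3 = 30)
W(Y, H) = -3/4 - Y/4 (W(Y, H) = 7/4 - ((2 + 8) + Y)/4 = 7/4 - (10 + Y)/4 = 7/4 + (-5/2 - Y/4) = -3/4 - Y/4)
y(Q) = sqrt(-3/4 + 7*Q/4) (y(Q) = sqrt(Q + (-3/4 - (-3)*Q/4)) = sqrt(Q + (-3/4 + 3*Q/4)) = sqrt(-3/4 + 7*Q/4))
f - y(1/(-309)) = -225711 - sqrt(-3 + 7/(-309))/2 = -225711 - sqrt(-3 + 7*(-1/309))/2 = -225711 - sqrt(-3 - 7/309)/2 = -225711 - sqrt(-934/309)/2 = -225711 - I*sqrt(288606)/309/2 = -225711 - I*sqrt(288606)/618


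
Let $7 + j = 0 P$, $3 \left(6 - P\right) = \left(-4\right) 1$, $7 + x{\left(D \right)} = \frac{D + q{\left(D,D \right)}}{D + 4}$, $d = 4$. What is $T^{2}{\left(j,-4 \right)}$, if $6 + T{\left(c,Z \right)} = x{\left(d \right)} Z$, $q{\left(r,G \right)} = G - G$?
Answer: $400$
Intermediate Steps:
$q{\left(r,G \right)} = 0$
$x{\left(D \right)} = -7 + \frac{D}{4 + D}$ ($x{\left(D \right)} = -7 + \frac{D + 0}{D + 4} = -7 + \frac{D}{4 + D}$)
$P = \frac{22}{3}$ ($P = 6 - \frac{\left(-4\right) 1}{3} = 6 - - \frac{4}{3} = 6 + \frac{4}{3} = \frac{22}{3} \approx 7.3333$)
$j = -7$ ($j = -7 + 0 \cdot \frac{22}{3} = -7 + 0 = -7$)
$T{\left(c,Z \right)} = -6 - \frac{13 Z}{2}$ ($T{\left(c,Z \right)} = -6 + \frac{2 \left(-14 - 12\right)}{4 + 4} Z = -6 + \frac{2 \left(-14 - 12\right)}{8} Z = -6 + 2 \cdot \frac{1}{8} \left(-26\right) Z = -6 - \frac{13 Z}{2}$)
$T^{2}{\left(j,-4 \right)} = \left(-6 - -26\right)^{2} = \left(-6 + 26\right)^{2} = 20^{2} = 400$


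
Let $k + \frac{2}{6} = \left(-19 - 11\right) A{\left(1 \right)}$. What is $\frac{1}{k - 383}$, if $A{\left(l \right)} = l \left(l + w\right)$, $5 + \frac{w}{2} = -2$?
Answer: $\frac{3}{20} \approx 0.15$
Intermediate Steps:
$w = -14$ ($w = -10 + 2 \left(-2\right) = -10 - 4 = -14$)
$A{\left(l \right)} = l \left(-14 + l\right)$ ($A{\left(l \right)} = l \left(l - 14\right) = l \left(-14 + l\right)$)
$k = \frac{1169}{3}$ ($k = - \frac{1}{3} + \left(-19 - 11\right) 1 \left(-14 + 1\right) = - \frac{1}{3} - 30 \cdot 1 \left(-13\right) = - \frac{1}{3} - -390 = - \frac{1}{3} + 390 = \frac{1169}{3} \approx 389.67$)
$\frac{1}{k - 383} = \frac{1}{\frac{1169}{3} - 383} = \frac{1}{\frac{20}{3}} = \frac{3}{20}$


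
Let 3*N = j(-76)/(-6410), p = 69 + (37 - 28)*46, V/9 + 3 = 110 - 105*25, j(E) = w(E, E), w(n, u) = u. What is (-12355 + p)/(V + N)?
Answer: 28537320/54473773 ≈ 0.52387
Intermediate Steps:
j(E) = E
V = -22662 (V = -27 + 9*(110 - 105*25) = -27 + 9*(110 - 2625) = -27 + 9*(-2515) = -27 - 22635 = -22662)
p = 483 (p = 69 + 9*46 = 69 + 414 = 483)
N = 38/9615 (N = (-76/(-6410))/3 = (-76*(-1/6410))/3 = (⅓)*(38/3205) = 38/9615 ≈ 0.0039522)
(-12355 + p)/(V + N) = (-12355 + 483)/(-22662 + 38/9615) = -11872/(-217895092/9615) = -11872*(-9615/217895092) = 28537320/54473773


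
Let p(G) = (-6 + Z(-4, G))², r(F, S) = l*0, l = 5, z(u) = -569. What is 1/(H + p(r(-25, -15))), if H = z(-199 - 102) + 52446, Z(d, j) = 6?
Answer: 1/51877 ≈ 1.9276e-5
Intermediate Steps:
r(F, S) = 0 (r(F, S) = 5*0 = 0)
p(G) = 0 (p(G) = (-6 + 6)² = 0² = 0)
H = 51877 (H = -569 + 52446 = 51877)
1/(H + p(r(-25, -15))) = 1/(51877 + 0) = 1/51877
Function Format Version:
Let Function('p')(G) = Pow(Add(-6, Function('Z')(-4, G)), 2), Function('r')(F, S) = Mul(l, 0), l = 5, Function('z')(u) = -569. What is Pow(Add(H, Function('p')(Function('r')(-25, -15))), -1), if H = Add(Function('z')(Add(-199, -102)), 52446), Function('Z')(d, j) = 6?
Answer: Rational(1, 51877) ≈ 1.9276e-5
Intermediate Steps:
Function('r')(F, S) = 0 (Function('r')(F, S) = Mul(5, 0) = 0)
Function('p')(G) = 0 (Function('p')(G) = Pow(Add(-6, 6), 2) = Pow(0, 2) = 0)
H = 51877 (H = Add(-569, 52446) = 51877)
Pow(Add(H, Function('p')(Function('r')(-25, -15))), -1) = Pow(Add(51877, 0), -1) = Pow(51877, -1) = Rational(1, 51877)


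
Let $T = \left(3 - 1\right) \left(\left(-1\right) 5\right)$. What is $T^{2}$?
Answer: $100$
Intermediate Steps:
$T = -10$ ($T = 2 \left(-5\right) = -10$)
$T^{2} = \left(-10\right)^{2} = 100$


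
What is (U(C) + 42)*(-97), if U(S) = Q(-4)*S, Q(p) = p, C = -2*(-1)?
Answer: -3298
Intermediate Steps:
C = 2
U(S) = -4*S
(U(C) + 42)*(-97) = (-4*2 + 42)*(-97) = (-8 + 42)*(-97) = 34*(-97) = -3298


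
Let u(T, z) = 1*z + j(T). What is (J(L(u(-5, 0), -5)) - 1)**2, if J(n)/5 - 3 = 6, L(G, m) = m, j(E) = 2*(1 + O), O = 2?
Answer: 1936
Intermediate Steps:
j(E) = 6 (j(E) = 2*(1 + 2) = 2*3 = 6)
u(T, z) = 6 + z (u(T, z) = 1*z + 6 = z + 6 = 6 + z)
J(n) = 45 (J(n) = 15 + 5*6 = 15 + 30 = 45)
(J(L(u(-5, 0), -5)) - 1)**2 = (45 - 1)**2 = 44**2 = 1936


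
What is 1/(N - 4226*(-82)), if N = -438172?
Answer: -1/91640 ≈ -1.0912e-5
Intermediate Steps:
1/(N - 4226*(-82)) = 1/(-438172 - 4226*(-82)) = 1/(-438172 + 346532) = 1/(-91640) = -1/91640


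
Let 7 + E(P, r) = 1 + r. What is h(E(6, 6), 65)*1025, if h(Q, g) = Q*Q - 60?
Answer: -61500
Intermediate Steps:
E(P, r) = -6 + r (E(P, r) = -7 + (1 + r) = -6 + r)
h(Q, g) = -60 + Q² (h(Q, g) = Q² - 60 = -60 + Q²)
h(E(6, 6), 65)*1025 = (-60 + (-6 + 6)²)*1025 = (-60 + 0²)*1025 = (-60 + 0)*1025 = -60*1025 = -61500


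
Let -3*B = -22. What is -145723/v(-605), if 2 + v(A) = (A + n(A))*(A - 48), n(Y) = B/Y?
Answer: -24044295/65186701 ≈ -0.36885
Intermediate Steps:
B = 22/3 (B = -1/3*(-22) = 22/3 ≈ 7.3333)
n(Y) = 22/(3*Y)
v(A) = -2 + (-48 + A)*(A + 22/(3*A)) (v(A) = -2 + (A + 22/(3*A))*(A - 48) = -2 + (A + 22/(3*A))*(-48 + A) = -2 + (-48 + A)*(A + 22/(3*A)))
-145723/v(-605) = -145723/(16/3 + (-605)**2 - 352/(-605) - 48*(-605)) = -145723/(16/3 + 366025 - 352*(-1/605) + 29040) = -145723/(16/3 + 366025 + 32/55 + 29040) = -145723/65186701/165 = -145723*165/65186701 = -24044295/65186701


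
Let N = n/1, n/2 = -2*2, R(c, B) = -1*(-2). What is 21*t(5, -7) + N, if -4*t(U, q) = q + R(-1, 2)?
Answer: 73/4 ≈ 18.250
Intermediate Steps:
R(c, B) = 2
n = -8 (n = 2*(-2*2) = 2*(-4) = -8)
t(U, q) = -1/2 - q/4 (t(U, q) = -(q + 2)/4 = -(2 + q)/4 = -1/2 - q/4)
N = -8 (N = -8/1 = 1*(-8) = -8)
21*t(5, -7) + N = 21*(-1/2 - 1/4*(-7)) - 8 = 21*(-1/2 + 7/4) - 8 = 21*(5/4) - 8 = 105/4 - 8 = 73/4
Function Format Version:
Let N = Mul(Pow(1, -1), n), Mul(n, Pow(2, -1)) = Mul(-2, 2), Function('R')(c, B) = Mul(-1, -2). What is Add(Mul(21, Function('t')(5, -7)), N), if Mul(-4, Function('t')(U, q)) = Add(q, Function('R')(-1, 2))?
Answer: Rational(73, 4) ≈ 18.250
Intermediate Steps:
Function('R')(c, B) = 2
n = -8 (n = Mul(2, Mul(-2, 2)) = Mul(2, -4) = -8)
Function('t')(U, q) = Add(Rational(-1, 2), Mul(Rational(-1, 4), q)) (Function('t')(U, q) = Mul(Rational(-1, 4), Add(q, 2)) = Mul(Rational(-1, 4), Add(2, q)) = Add(Rational(-1, 2), Mul(Rational(-1, 4), q)))
N = -8 (N = Mul(Pow(1, -1), -8) = Mul(1, -8) = -8)
Add(Mul(21, Function('t')(5, -7)), N) = Add(Mul(21, Add(Rational(-1, 2), Mul(Rational(-1, 4), -7))), -8) = Add(Mul(21, Add(Rational(-1, 2), Rational(7, 4))), -8) = Add(Mul(21, Rational(5, 4)), -8) = Add(Rational(105, 4), -8) = Rational(73, 4)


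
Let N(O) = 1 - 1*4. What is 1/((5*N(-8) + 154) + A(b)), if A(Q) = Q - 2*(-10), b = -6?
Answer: 1/153 ≈ 0.0065359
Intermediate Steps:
N(O) = -3 (N(O) = 1 - 4 = -3)
A(Q) = 20 + Q (A(Q) = Q + 20 = 20 + Q)
1/((5*N(-8) + 154) + A(b)) = 1/((5*(-3) + 154) + (20 - 6)) = 1/((-15 + 154) + 14) = 1/(139 + 14) = 1/153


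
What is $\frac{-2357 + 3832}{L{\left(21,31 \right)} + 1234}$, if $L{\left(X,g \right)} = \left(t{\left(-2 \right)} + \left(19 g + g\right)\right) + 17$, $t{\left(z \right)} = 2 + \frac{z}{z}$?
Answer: $\frac{1475}{1874} \approx 0.78709$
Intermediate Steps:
$t{\left(z \right)} = 3$ ($t{\left(z \right)} = 2 + 1 = 3$)
$L{\left(X,g \right)} = 20 + 20 g$ ($L{\left(X,g \right)} = \left(3 + \left(19 g + g\right)\right) + 17 = \left(3 + 20 g\right) + 17 = 20 + 20 g$)
$\frac{-2357 + 3832}{L{\left(21,31 \right)} + 1234} = \frac{-2357 + 3832}{\left(20 + 20 \cdot 31\right) + 1234} = \frac{1475}{\left(20 + 620\right) + 1234} = \frac{1475}{640 + 1234} = \frac{1475}{1874}$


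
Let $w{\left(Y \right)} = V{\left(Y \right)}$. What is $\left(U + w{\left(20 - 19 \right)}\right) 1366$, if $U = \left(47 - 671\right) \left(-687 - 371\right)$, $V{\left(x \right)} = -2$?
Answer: $901819540$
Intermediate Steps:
$w{\left(Y \right)} = -2$
$U = 660192$ ($U = \left(-624\right) \left(-1058\right) = 660192$)
$\left(U + w{\left(20 - 19 \right)}\right) 1366 = \left(660192 - 2\right) 1366 = 660190 \cdot 1366 = 901819540$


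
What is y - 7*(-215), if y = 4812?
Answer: 6317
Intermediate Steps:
y - 7*(-215) = 4812 - 7*(-215) = 4812 + 1505 = 6317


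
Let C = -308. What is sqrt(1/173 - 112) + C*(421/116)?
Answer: -32417/29 + 25*I*sqrt(5363)/173 ≈ -1117.8 + 10.583*I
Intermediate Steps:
sqrt(1/173 - 112) + C*(421/116) = sqrt(1/173 - 112) - 129668/116 = sqrt(-19375/173) - 308*421/116 = 25*I*sqrt(5363)/173 - 32417/29 = -32417/29 + 25*I*sqrt(5363)/173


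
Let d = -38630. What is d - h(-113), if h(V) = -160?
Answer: -38470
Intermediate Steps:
d - h(-113) = -38630 - 1*(-160) = -38630 + 160 = -38470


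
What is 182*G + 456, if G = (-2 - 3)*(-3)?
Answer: 3186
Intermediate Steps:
G = 15 (G = -5*(-3) = 15)
182*G + 456 = 182*15 + 456 = 2730 + 456 = 3186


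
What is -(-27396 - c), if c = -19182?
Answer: 8214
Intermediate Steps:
-(-27396 - c) = -(-27396 - 1*(-19182)) = -(-27396 + 19182) = -1*(-8214) = 8214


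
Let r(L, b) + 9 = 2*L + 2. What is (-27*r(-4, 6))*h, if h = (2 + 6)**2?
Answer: 25920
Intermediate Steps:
r(L, b) = -7 + 2*L (r(L, b) = -9 + (2*L + 2) = -9 + (2 + 2*L) = -7 + 2*L)
h = 64 (h = 8**2 = 64)
(-27*r(-4, 6))*h = -27*(-7 + 2*(-4))*64 = -27*(-7 - 8)*64 = -27*(-15)*64 = 405*64 = 25920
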